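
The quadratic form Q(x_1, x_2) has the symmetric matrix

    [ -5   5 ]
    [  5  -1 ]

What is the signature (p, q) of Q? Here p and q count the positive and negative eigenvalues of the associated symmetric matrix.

An LDLᵀ factorisation of A has diagonal entries -5, 4.
So there are 1 positive, 1 negative pivots.

(1, 1)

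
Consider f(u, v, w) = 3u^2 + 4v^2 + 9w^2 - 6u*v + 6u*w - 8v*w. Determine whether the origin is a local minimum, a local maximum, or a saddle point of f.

The Hessian at the origin is H = [[6, -6, 6], [-6, 8, -8], [6, -8, 18]].
Applying the same elementary operations to the rows and columns of H produces a congruent diagonal matrix with entries 6, 2, 10.
That gives 3 positive pivots.
H is positive definite, so the origin is a strict local minimum.

local minimum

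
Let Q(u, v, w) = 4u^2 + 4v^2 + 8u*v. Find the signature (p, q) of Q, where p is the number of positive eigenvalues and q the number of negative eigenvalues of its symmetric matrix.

The symmetric matrix is A = [[4, 4, 0], [4, 4, 0], [0, 0, 0]].
Symmetric row and column elimination reduces A to a congruent diagonal form with pivots 4, 0, 0.
So there are 1 positive, 2 zero pivots.

(1, 0)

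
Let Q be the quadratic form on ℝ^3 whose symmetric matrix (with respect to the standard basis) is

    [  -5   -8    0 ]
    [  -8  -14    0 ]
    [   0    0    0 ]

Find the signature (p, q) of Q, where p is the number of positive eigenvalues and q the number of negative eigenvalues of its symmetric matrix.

(0, 2)

Applying the same elementary operations to the rows and columns of A produces a congruent diagonal matrix with entries -5, -6/5, 0.
Counting signs: 2 negative, 1 zero.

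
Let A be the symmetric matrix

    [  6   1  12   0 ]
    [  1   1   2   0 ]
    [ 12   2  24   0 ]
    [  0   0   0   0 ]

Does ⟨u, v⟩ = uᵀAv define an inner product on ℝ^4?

no

Row-reducing A symmetrically gives the diagonal entries 6, 5/6, 0, 0.
Counting signs: 2 positive, 2 zero.
Hence Q is positive semidefinite.
⟨·,·⟩ is an inner product exactly when A is positive definite.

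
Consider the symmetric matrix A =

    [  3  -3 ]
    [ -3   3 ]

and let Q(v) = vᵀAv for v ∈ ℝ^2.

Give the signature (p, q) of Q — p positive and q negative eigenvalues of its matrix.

(1, 0)

Symmetric row and column elimination reduces A to a congruent diagonal form with pivots 3, 0.
That gives 1 positive, 1 zero pivots.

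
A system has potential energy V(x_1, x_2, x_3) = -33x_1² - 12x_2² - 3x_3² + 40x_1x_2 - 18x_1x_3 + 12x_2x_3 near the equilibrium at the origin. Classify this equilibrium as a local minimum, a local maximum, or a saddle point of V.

The Hessian at the origin is H = [[-66, 40, -18], [40, -24, 12], [-18, 12, -6]].
An LDLᵀ factorisation of H has diagonal entries -66, 8/33, -6.
That gives 1 positive, 2 negative pivots.
H is indefinite, so the origin is a saddle point.

saddle point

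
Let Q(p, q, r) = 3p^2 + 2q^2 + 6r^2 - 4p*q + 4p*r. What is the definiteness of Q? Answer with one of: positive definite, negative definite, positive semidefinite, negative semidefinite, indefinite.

Write A = [[3, -2, 2], [-2, 2, 0], [2, 0, 6]].
An LDLᵀ factorisation of A has diagonal entries 3, 2/3, 2.
Counting signs: 3 positive.
Hence Q is positive definite.

positive definite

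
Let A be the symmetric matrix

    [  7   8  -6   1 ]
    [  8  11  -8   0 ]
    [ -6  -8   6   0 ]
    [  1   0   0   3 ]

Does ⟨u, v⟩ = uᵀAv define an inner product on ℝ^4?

yes

Leading principal minors: Δ_1 = 7, Δ_2 = 13, Δ_3 = 2, Δ_4 = 4.
All leading principal minors are positive, so by Sylvester's criterion Q is positive definite.
⟨·,·⟩ is an inner product exactly when A is positive definite.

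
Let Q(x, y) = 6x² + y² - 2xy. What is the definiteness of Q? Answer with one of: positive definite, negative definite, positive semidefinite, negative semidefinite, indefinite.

The symmetric matrix of Q is [[6, -1], [-1, 1]].
For the 2×2 matrix [[6, -1], [-1, 1]]: det = 6·1 − (-1)² = 5, trace = 7.
det > 0 so both eigenvalues share the sign of the trace; trace = 7 > 0 ⇒ both positive.

positive definite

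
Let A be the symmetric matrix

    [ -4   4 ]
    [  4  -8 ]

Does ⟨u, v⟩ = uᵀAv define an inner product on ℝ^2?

Leading principal minors: Δ_1 = -4, Δ_2 = 16.
The signs alternate starting with Δ_1 < 0, so by Sylvester's criterion Q is negative definite.
⟨·,·⟩ is an inner product exactly when A is positive definite.

no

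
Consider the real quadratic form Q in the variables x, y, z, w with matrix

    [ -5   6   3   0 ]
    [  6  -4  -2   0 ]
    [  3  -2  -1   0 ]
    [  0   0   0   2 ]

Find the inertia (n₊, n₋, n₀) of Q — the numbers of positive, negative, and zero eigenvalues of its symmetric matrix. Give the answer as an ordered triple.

Applying the same elementary operations to the rows and columns of A produces a congruent diagonal matrix with entries -5, 16/5, 0, 2.
Counting signs: 2 positive, 1 negative, 1 zero.

(2, 1, 1)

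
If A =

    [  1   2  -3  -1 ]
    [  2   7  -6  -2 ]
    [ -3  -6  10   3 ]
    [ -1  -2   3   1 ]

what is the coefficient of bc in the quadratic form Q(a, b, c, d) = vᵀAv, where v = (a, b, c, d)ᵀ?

-12

The coefficient of bc is A[2,3] + A[3,2] = 2·(-6) = -12.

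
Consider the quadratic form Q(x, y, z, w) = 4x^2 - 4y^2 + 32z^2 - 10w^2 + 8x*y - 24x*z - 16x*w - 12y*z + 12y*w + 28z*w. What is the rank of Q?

4

The associated matrix is A = [[4, 4, -12, -8], [4, -4, -6, 6], [-12, -6, 32, 14], [-8, 6, 14, -10]].
Applying the same elementary operations to the rows and columns of A produces a congruent diagonal matrix with entries 4, -8, 1/2, -2.
So there are 2 positive, 2 negative pivots.
The rank is the number of nonzero pivots: 4.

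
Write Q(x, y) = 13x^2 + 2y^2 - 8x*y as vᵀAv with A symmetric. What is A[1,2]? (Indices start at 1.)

-4

The coefficient of x·y in Q is -8. For a symmetric A this equals A[1,2] + A[2,1] = 2·A[1,2].
So A[1,2] = -8/2 = -4.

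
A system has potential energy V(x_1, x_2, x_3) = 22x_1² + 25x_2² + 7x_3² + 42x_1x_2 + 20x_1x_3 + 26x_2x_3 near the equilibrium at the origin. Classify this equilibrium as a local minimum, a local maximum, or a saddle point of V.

The Hessian at the origin is H = [[44, 42, 20], [42, 50, 26], [20, 26, 14]].
Symmetric row and column elimination reduces H to a congruent diagonal form with pivots 44, 109/11, 10/109.
So there are 3 positive pivots.
H is positive definite, so the origin is a strict local minimum.

local minimum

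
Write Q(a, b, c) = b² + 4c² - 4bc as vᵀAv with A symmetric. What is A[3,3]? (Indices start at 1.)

4

The coefficient of c² in Q is 4, and that is exactly A[3,3].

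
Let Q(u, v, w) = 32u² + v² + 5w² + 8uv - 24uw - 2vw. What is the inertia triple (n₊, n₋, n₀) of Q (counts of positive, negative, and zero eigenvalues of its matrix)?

(2, 0, 1)

Write A = [[32, 4, -12], [4, 1, -1], [-12, -1, 5]].
Applying the same elementary operations to the rows and columns of A produces a congruent diagonal matrix with entries 32, 1/2, 0.
That gives 2 positive, 1 zero pivots.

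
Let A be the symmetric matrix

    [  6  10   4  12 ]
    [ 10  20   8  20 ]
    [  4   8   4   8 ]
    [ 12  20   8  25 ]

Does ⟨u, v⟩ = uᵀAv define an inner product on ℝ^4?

Congruent diagonalization of A (simultaneous row and column reduction) yields pivots 6, 10/3, 4/5, 1.
Counting signs: 4 positive.
Hence Q is positive definite.
⟨·,·⟩ is an inner product exactly when A is positive definite.

yes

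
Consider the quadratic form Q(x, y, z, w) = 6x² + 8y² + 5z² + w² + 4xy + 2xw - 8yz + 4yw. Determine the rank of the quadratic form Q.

The symmetric matrix is A = [[6, 2, 0, 1], [2, 8, -4, 2], [0, -4, 5, 0], [1, 2, 0, 1]].
Applying the same elementary operations to the rows and columns of A produces a congruent diagonal matrix with entries 6, 22/3, 31/11, 5/31.
That gives 4 positive pivots.
The rank is the number of nonzero pivots: 4.

4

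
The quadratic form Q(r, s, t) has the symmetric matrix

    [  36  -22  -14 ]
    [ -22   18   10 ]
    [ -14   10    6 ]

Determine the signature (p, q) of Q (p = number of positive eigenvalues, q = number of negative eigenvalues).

(3, 0)

Applying the same elementary operations to the rows and columns of A produces a congruent diagonal matrix with entries 36, 41/9, 4/41.
So there are 3 positive pivots.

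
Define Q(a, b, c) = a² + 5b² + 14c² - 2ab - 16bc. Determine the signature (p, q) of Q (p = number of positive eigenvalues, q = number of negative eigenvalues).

The symmetric matrix is A = [[1, -1, 0], [-1, 5, -8], [0, -8, 14]].
Congruent diagonalization of A (simultaneous row and column reduction) yields pivots 1, 4, -2.
Counting signs: 2 positive, 1 negative.

(2, 1)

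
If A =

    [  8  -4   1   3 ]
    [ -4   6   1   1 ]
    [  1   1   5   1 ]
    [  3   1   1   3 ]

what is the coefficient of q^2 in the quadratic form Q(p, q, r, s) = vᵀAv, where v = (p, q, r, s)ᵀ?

The coefficient of q^2 is the diagonal entry A[2,2] = 6.

6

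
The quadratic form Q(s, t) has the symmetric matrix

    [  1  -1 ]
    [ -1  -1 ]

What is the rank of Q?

2

An LDLᵀ factorisation of A has diagonal entries 1, -2.
That gives 1 positive, 1 negative pivots.
The rank is the number of nonzero pivots: 2.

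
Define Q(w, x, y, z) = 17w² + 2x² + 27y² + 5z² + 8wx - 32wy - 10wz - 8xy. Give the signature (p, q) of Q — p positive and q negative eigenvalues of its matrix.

The associated matrix is A = [[17, 4, -16, -5], [4, 2, -4, 0], [-16, -4, 27, 0], [-5, 0, 0, 5]].
An LDLᵀ factorisation of A has diagonal entries 17, 18/17, 107/9, 60/107.
Counting signs: 4 positive.

(4, 0)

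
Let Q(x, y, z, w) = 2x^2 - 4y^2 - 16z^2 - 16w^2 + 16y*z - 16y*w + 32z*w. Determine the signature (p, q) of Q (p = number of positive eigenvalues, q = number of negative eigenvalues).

(1, 1)

Write A = [[2, 0, 0, 0], [0, -4, 8, -8], [0, 8, -16, 16], [0, -8, 16, -16]].
Congruent diagonalization of A (simultaneous row and column reduction) yields pivots 2, -4, 0, 0.
That gives 1 positive, 1 negative, 2 zero pivots.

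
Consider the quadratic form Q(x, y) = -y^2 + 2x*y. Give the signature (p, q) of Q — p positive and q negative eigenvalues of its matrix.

The symmetric matrix is A = [[0, 1], [1, -1]].
By Sylvester's law of inertia any congruent diagonalization of A has 1 positive, 1 negative and 0 zero entries.

(1, 1)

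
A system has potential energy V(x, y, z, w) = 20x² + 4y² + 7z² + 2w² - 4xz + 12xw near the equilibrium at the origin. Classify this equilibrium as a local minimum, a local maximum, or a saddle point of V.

local minimum

The Hessian at the origin is H = [[40, 0, -4, 12], [0, 8, 0, 0], [-4, 0, 14, 0], [12, 0, 0, 4]].
Symmetric row and column elimination reduces H to a congruent diagonal form with pivots 40, 8, 68/5, 5/17.
So there are 4 positive pivots.
H is positive definite, so the origin is a strict local minimum.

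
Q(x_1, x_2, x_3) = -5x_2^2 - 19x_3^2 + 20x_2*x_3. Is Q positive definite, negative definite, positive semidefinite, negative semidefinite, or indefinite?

indefinite

The symmetric matrix is A = [[0, 0, 0], [0, -5, 10], [0, 10, -19]].
Applying the same elementary operations to the rows and columns of A produces a congruent diagonal matrix with entries 0, -5, 1.
So there are 1 positive, 1 negative, 1 zero pivots.
Hence Q is indefinite.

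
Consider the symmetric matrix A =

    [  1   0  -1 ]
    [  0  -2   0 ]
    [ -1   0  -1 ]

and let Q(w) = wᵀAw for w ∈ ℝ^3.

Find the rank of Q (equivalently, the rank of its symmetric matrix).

3

Congruent diagonalization of A (simultaneous row and column reduction) yields pivots 1, -2, -2.
So there are 1 positive, 2 negative pivots.
The rank is the number of nonzero pivots: 3.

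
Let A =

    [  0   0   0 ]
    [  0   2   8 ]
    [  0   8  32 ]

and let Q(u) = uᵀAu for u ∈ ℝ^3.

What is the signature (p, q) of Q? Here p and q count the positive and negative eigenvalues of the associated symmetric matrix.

Congruent diagonalization of A (simultaneous row and column reduction) yields pivots 0, 2, 0.
So there are 1 positive, 2 zero pivots.

(1, 0)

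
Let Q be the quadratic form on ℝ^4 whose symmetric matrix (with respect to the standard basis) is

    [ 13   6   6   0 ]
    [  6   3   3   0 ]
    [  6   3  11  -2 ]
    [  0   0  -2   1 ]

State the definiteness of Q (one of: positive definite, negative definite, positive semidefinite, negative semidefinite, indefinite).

Leading principal minors: Δ_1 = 13, Δ_2 = 3, Δ_3 = 24, Δ_4 = 12.
All leading principal minors are positive, so by Sylvester's criterion Q is positive definite.

positive definite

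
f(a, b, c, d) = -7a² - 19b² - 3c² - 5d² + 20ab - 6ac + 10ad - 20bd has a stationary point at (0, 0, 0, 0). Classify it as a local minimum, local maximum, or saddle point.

The Hessian at the origin is H = [[-14, 20, -6, 10], [20, -38, 0, -20], [-6, 0, -6, 0], [10, -20, 0, -10]].
Symmetric row and column elimination reduces H to a congruent diagonal form with pivots -14, -66/7, 48/11, 5/12.
That gives 2 positive, 2 negative pivots.
H is indefinite, so the origin is a saddle point.

saddle point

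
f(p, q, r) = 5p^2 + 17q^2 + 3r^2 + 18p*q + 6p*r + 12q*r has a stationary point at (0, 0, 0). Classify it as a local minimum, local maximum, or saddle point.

The Hessian at the origin is H = [[10, 18, 6], [18, 34, 12], [6, 12, 6]].
Symmetric row and column elimination reduces H to a congruent diagonal form with pivots 10, 8/5, 3/2.
So there are 3 positive pivots.
H is positive definite, so the origin is a strict local minimum.

local minimum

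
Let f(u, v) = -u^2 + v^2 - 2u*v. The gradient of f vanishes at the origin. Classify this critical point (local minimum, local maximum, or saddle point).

saddle point

The Hessian at the origin is H = [[-2, -2], [-2, 2]].
det H = -2·2 − (-2)² = -8 < 0, so H is indefinite.
Therefore the origin is a saddle point.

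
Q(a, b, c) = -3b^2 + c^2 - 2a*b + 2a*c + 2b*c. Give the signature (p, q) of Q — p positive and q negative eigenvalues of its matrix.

(1, 1)

The symmetric matrix is A = [[0, -1, 1], [-1, -3, 1], [1, 1, 1]].
By Sylvester's law of inertia any congruent diagonalization of A has 1 positive, 1 negative and 1 zero entries.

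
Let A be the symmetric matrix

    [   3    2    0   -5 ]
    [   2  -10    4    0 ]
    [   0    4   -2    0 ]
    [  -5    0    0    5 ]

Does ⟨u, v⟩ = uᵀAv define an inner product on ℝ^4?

no

Congruent diagonalization of A (simultaneous row and column reduction) yields pivots 3, -34/3, -10/17, 0.
So there are 1 positive, 2 negative, 1 zero pivots.
Hence Q is indefinite.
⟨·,·⟩ is an inner product exactly when A is positive definite.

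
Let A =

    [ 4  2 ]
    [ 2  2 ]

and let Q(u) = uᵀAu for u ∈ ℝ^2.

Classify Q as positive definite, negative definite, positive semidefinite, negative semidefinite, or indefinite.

positive definite

Symmetric row and column elimination reduces A to a congruent diagonal form with pivots 4, 1.
Counting signs: 2 positive.
Hence Q is positive definite.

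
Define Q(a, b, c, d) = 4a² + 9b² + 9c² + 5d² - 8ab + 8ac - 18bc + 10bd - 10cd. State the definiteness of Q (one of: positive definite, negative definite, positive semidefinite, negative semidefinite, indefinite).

positive semidefinite

The associated matrix is A = [[4, -4, 4, 0], [-4, 9, -9, 5], [4, -9, 9, -5], [0, 5, -5, 5]].
Row-reducing A symmetrically gives the diagonal entries 4, 5, 0, 0.
Counting signs: 2 positive, 2 zero.
Hence Q is positive semidefinite.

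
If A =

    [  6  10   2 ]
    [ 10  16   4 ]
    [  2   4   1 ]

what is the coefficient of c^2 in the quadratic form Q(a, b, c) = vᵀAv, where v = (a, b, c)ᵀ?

1

The coefficient of c^2 is the diagonal entry A[3,3] = 1.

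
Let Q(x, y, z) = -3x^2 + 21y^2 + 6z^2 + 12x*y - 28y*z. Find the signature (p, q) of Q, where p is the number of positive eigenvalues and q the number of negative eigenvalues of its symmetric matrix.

(2, 1)

The associated matrix is A = [[-3, 6, 0], [6, 21, -14], [0, -14, 6]].
Applying the same elementary operations to the rows and columns of A produces a congruent diagonal matrix with entries -3, 33, 2/33.
So there are 2 positive, 1 negative pivots.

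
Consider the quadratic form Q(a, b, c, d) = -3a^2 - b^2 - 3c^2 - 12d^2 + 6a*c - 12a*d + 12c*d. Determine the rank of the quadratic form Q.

2

The associated matrix is A = [[-3, 0, 3, -6], [0, -1, 0, 0], [3, 0, -3, 6], [-6, 0, 6, -12]].
Symmetric row and column elimination reduces A to a congruent diagonal form with pivots -3, -1, 0, 0.
That gives 2 negative, 2 zero pivots.
The rank is the number of nonzero pivots: 2.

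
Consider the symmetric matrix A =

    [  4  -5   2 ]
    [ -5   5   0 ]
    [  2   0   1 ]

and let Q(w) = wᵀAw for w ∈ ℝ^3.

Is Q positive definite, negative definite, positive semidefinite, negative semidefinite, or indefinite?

Symmetric row and column elimination reduces A to a congruent diagonal form with pivots 4, -5/4, 5.
So there are 2 positive, 1 negative pivots.
Hence Q is indefinite.

indefinite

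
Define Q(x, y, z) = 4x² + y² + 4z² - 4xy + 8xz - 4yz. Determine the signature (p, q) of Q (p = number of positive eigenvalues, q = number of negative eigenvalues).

Write A = [[4, -2, 4], [-2, 1, -2], [4, -2, 4]].
Applying the same elementary operations to the rows and columns of A produces a congruent diagonal matrix with entries 4, 0, 0.
So there are 1 positive, 2 zero pivots.

(1, 0)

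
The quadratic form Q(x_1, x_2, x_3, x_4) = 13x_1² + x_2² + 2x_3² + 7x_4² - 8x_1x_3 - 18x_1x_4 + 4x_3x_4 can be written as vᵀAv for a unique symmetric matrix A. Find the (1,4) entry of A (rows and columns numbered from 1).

-9

The coefficient of x_1·x_4 in Q is -18. For a symmetric A this equals A[1,4] + A[4,1] = 2·A[1,4].
So A[1,4] = -18/2 = -9.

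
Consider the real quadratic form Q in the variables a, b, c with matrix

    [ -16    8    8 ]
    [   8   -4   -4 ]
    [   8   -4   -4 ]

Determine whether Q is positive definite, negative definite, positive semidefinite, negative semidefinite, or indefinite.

negative semidefinite

Applying the same elementary operations to the rows and columns of A produces a congruent diagonal matrix with entries -16, 0, 0.
Counting signs: 1 negative, 2 zero.
Hence Q is negative semidefinite.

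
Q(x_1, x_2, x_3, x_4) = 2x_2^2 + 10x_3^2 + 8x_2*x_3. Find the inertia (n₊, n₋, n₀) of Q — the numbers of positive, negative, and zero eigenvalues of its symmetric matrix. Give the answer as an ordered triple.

The associated matrix is A = [[0, 0, 0, 0], [0, 2, 4, 0], [0, 4, 10, 0], [0, 0, 0, 0]].
Applying the same elementary operations to the rows and columns of A produces a congruent diagonal matrix with entries 0, 2, 2, 0.
That gives 2 positive, 2 zero pivots.

(2, 0, 2)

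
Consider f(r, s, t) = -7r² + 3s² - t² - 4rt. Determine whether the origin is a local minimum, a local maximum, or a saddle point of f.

saddle point

The Hessian at the origin is H = [[-14, 0, -4], [0, 6, 0], [-4, 0, -2]].
Congruent diagonalization of H (simultaneous row and column reduction) yields pivots -14, 6, -6/7.
So there are 1 positive, 2 negative pivots.
H is indefinite, so the origin is a saddle point.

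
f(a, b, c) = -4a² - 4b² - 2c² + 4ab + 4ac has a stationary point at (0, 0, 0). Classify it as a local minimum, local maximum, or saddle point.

local maximum

The Hessian at the origin is H = [[-8, 4, 4], [4, -8, 0], [4, 0, -4]].
Row-reducing H symmetrically gives the diagonal entries -8, -6, -4/3.
Counting signs: 3 negative.
H is negative definite, so the origin is a strict local maximum.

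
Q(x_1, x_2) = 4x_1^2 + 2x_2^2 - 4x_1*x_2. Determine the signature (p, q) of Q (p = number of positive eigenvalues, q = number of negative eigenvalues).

(2, 0)

The associated matrix is A = [[4, -2], [-2, 2]].
Congruent diagonalization of A (simultaneous row and column reduction) yields pivots 4, 1.
That gives 2 positive pivots.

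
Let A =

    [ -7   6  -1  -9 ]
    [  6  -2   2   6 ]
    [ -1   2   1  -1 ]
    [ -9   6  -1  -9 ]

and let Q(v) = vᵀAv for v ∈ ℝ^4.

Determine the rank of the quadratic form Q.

Congruent diagonalization of A (simultaneous row and column reduction) yields pivots -7, 22/7, 8/11, 1/2.
Counting signs: 3 positive, 1 negative.
The rank is the number of nonzero pivots: 4.

4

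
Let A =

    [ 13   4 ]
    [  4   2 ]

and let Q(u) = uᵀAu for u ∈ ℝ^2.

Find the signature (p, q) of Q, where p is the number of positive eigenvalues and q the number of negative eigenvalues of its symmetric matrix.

Applying the same elementary operations to the rows and columns of A produces a congruent diagonal matrix with entries 13, 10/13.
So there are 2 positive pivots.

(2, 0)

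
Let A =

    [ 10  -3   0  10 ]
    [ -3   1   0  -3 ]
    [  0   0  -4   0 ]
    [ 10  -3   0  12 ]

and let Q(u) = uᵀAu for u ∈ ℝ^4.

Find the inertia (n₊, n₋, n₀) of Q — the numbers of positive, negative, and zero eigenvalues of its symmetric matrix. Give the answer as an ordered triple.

(3, 1, 0)

Congruent diagonalization of A (simultaneous row and column reduction) yields pivots 10, 1/10, -4, 2.
That gives 3 positive, 1 negative pivots.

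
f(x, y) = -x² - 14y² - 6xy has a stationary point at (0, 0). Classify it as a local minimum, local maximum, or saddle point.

The Hessian at the origin is H = [[-2, -6], [-6, -28]].
det H = -2·-28 − (-6)² = 20 > 0 and H[1,1] = -2 < 0, so H is negative definite.
Therefore the origin is a local maximum.

local maximum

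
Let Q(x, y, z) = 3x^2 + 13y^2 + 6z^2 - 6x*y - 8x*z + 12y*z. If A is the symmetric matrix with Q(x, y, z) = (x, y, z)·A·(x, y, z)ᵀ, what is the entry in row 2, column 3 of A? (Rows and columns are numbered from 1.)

6

The coefficient of y·z in Q is 12. For a symmetric A this equals A[2,3] + A[3,2] = 2·A[2,3].
So A[2,3] = 12/2 = 6.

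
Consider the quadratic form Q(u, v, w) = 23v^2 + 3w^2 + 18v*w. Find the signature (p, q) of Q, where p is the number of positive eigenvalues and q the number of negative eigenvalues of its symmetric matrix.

(1, 1)

Write A = [[0, 0, 0], [0, 23, 9], [0, 9, 3]].
Row-reducing A symmetrically gives the diagonal entries 0, 23, -12/23.
So there are 1 positive, 1 negative, 1 zero pivots.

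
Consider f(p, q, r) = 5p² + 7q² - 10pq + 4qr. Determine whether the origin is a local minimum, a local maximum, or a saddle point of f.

The Hessian at the origin is H = [[10, -10, 0], [-10, 14, 4], [0, 4, 0]].
Row-reducing H symmetrically gives the diagonal entries 10, 4, -4.
That gives 2 positive, 1 negative pivots.
H is indefinite, so the origin is a saddle point.

saddle point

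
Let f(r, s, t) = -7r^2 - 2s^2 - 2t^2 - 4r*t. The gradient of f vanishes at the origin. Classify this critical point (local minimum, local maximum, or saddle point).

local maximum

The Hessian at the origin is H = [[-14, 0, -4], [0, -4, 0], [-4, 0, -4]].
Symmetric row and column elimination reduces H to a congruent diagonal form with pivots -14, -4, -20/7.
So there are 3 negative pivots.
H is negative definite, so the origin is a strict local maximum.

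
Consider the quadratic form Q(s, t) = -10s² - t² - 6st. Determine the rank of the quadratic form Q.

2

The symmetric matrix is A = [[-10, -3], [-3, -1]].
Congruent diagonalization of A (simultaneous row and column reduction) yields pivots -10, -1/10.
Counting signs: 2 negative.
The rank is the number of nonzero pivots: 2.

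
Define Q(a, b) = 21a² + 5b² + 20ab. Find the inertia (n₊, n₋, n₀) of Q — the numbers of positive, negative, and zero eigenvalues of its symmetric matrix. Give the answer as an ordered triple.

The associated matrix is A = [[21, 10], [10, 5]].
Congruent diagonalization of A (simultaneous row and column reduction) yields pivots 21, 5/21.
So there are 2 positive pivots.

(2, 0, 0)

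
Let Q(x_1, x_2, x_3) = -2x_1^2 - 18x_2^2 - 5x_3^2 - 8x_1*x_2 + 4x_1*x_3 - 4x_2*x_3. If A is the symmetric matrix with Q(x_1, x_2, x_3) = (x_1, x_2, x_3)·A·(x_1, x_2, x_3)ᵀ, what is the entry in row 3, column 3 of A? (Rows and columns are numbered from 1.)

-5

The coefficient of x_3^2 in Q is -5, and that is exactly A[3,3].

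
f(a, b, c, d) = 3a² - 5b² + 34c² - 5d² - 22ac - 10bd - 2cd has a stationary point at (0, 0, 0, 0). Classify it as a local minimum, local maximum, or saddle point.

saddle point

The Hessian at the origin is H = [[6, 0, -22, 0], [0, -10, 0, -10], [-22, 0, 68, -2], [0, -10, -2, -10]].
An LDLᵀ factorisation of H has diagonal entries 6, -10, -38/3, 6/19.
Counting signs: 2 positive, 2 negative.
H is indefinite, so the origin is a saddle point.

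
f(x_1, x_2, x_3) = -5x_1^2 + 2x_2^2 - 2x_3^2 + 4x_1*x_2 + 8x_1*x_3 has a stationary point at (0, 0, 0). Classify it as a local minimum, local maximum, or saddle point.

The Hessian at the origin is H = [[-10, 4, 8], [4, 4, 0], [8, 0, -4]].
Congruent diagonalization of H (simultaneous row and column reduction) yields pivots -10, 28/5, 4/7.
That gives 2 positive, 1 negative pivots.
H is indefinite, so the origin is a saddle point.

saddle point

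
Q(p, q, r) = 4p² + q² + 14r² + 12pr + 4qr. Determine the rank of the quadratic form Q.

3

Write A = [[4, 0, 6], [0, 1, 2], [6, 2, 14]].
An LDLᵀ factorisation of A has diagonal entries 4, 1, 1.
So there are 3 positive pivots.
The rank is the number of nonzero pivots: 3.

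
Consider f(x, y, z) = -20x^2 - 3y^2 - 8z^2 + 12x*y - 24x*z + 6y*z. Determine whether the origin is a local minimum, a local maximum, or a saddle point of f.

local maximum

The Hessian at the origin is H = [[-40, 12, -24], [12, -6, 6], [-24, 6, -16]].
Applying the same elementary operations to the rows and columns of H produces a congruent diagonal matrix with entries -40, -12/5, -1.
So there are 3 negative pivots.
H is negative definite, so the origin is a strict local maximum.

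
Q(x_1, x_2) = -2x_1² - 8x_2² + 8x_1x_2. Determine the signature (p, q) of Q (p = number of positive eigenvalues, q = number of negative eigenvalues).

(0, 1)

The associated matrix is A = [[-2, 4], [4, -8]].
Applying the same elementary operations to the rows and columns of A produces a congruent diagonal matrix with entries -2, 0.
So there are 1 negative, 1 zero pivots.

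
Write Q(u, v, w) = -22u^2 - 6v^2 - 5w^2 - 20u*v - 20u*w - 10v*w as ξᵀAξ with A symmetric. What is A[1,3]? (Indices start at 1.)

The coefficient of u·w in Q is -20. For a symmetric A this equals A[1,3] + A[3,1] = 2·A[1,3].
So A[1,3] = -20/2 = -10.

-10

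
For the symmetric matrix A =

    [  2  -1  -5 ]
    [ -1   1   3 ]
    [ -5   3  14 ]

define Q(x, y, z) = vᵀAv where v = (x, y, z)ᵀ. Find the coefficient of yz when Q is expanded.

6

The coefficient of yz is A[2,3] + A[3,2] = 2·3 = 6.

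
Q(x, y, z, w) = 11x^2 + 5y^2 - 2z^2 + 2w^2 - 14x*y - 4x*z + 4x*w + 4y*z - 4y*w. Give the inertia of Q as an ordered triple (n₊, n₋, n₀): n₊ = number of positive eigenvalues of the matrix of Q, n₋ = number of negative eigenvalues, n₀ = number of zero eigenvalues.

(3, 1, 0)

Write A = [[11, -7, -2, 2], [-7, 5, 2, -2], [-2, 2, -2, 0], [2, -2, 0, 2]].
Row-reducing A symmetrically gives the diagonal entries 11, 6/11, -10/3, 6/5.
So there are 3 positive, 1 negative pivots.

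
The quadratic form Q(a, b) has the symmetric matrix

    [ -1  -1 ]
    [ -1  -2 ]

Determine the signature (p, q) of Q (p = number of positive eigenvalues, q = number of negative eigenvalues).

Congruent diagonalization of A (simultaneous row and column reduction) yields pivots -1, -1.
So there are 2 negative pivots.

(0, 2)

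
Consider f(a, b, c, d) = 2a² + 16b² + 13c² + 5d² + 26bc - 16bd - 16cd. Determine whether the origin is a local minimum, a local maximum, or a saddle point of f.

local minimum

The Hessian at the origin is H = [[4, 0, 0, 0], [0, 32, 26, -16], [0, 26, 26, -16], [0, -16, -16, 10]].
Applying the same elementary operations to the rows and columns of H produces a congruent diagonal matrix with entries 4, 32, 39/8, 2/13.
That gives 4 positive pivots.
H is positive definite, so the origin is a strict local minimum.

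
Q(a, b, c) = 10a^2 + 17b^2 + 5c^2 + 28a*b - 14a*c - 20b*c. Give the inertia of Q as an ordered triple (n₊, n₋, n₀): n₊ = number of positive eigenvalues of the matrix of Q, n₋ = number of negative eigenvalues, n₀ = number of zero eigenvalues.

(2, 1, 0)

The associated matrix is A = [[10, 14, -7], [14, 17, -10], [-7, -10, 5]].
Symmetric row and column elimination reduces A to a congruent diagonal form with pivots 10, -13/5, 3/26.
That gives 2 positive, 1 negative pivots.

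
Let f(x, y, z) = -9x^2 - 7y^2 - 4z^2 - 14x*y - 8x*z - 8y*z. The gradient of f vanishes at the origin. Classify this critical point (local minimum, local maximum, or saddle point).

The Hessian at the origin is H = [[-18, -14, -8], [-14, -14, -8], [-8, -8, -8]].
An LDLᵀ factorisation of H has diagonal entries -18, -28/9, -24/7.
So there are 3 negative pivots.
H is negative definite, so the origin is a strict local maximum.

local maximum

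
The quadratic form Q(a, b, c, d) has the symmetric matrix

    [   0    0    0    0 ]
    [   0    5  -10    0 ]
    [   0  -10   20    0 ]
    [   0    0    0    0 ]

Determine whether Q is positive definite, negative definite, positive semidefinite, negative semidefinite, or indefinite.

positive semidefinite

Symmetric row and column elimination reduces A to a congruent diagonal form with pivots 0, 5, 0, 0.
So there are 1 positive, 3 zero pivots.
Hence Q is positive semidefinite.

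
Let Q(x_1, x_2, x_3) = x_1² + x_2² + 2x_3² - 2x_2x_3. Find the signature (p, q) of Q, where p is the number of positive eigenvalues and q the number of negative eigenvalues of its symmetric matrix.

(3, 0)

Write A = [[1, 0, 0], [0, 1, -1], [0, -1, 2]].
Symmetric row and column elimination reduces A to a congruent diagonal form with pivots 1, 1, 1.
That gives 3 positive pivots.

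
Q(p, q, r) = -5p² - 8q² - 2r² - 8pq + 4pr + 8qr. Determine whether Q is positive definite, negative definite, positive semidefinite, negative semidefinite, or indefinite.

negative semidefinite

The associated matrix is A = [[-5, -4, 2], [-4, -8, 4], [2, 4, -2]].
Congruent diagonalization of A (simultaneous row and column reduction) yields pivots -5, -24/5, 0.
Counting signs: 2 negative, 1 zero.
Hence Q is negative semidefinite.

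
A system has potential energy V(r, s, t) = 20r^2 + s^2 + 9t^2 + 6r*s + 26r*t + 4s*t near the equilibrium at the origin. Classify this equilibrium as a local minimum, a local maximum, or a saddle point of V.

local minimum

The Hessian at the origin is H = [[40, 6, 26], [6, 2, 4], [26, 4, 18]].
Congruent diagonalization of H (simultaneous row and column reduction) yields pivots 40, 11/10, 12/11.
Counting signs: 3 positive.
H is positive definite, so the origin is a strict local minimum.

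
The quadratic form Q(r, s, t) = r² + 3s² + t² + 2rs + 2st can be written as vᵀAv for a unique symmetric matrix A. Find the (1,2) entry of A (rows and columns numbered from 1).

1

The coefficient of r·s in Q is 2. For a symmetric A this equals A[1,2] + A[2,1] = 2·A[1,2].
So A[1,2] = 2/2 = 1.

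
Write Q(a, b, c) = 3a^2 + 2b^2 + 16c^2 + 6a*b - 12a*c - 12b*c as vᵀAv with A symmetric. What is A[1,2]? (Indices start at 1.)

3

The coefficient of a·b in Q is 6. For a symmetric A this equals A[1,2] + A[2,1] = 2·A[1,2].
So A[1,2] = 6/2 = 3.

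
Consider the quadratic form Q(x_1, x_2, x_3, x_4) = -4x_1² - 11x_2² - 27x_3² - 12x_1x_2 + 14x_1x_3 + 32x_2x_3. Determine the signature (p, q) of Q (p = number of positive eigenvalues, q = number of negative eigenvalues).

The symmetric matrix is A = [[-4, -6, 7, 0], [-6, -11, 16, 0], [7, 16, -27, 0], [0, 0, 0, 0]].
Row-reducing A symmetrically gives the diagonal entries -4, -2, 3/8, 0.
Counting signs: 1 positive, 2 negative, 1 zero.

(1, 2)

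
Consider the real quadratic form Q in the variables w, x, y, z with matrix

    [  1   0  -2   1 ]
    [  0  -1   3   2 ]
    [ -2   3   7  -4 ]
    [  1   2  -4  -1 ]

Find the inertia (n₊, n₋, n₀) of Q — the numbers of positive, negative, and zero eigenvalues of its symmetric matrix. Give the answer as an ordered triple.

Symmetric row and column elimination reduces A to a congruent diagonal form with pivots 1, -1, 12, 2/3.
Counting signs: 3 positive, 1 negative.

(3, 1, 0)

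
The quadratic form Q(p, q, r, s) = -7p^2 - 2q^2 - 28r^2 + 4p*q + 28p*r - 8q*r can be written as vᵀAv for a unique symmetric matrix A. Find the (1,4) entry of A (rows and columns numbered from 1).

0

The coefficient of p·s in Q is 0. For a symmetric A this equals A[1,4] + A[4,1] = 2·A[1,4].
So A[1,4] = 0/2 = 0.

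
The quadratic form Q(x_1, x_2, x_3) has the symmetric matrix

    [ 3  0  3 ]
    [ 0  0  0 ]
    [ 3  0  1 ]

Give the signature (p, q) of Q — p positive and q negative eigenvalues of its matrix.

(1, 1)

Row-reducing A symmetrically gives the diagonal entries 3, 0, -2.
Counting signs: 1 positive, 1 negative, 1 zero.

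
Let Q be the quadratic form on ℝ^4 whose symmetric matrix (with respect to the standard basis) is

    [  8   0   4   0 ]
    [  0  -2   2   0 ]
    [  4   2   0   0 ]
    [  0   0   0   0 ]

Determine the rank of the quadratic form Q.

Symmetric row and column elimination reduces A to a congruent diagonal form with pivots 8, -2, 0, 0.
Counting signs: 1 positive, 1 negative, 2 zero.
The rank is the number of nonzero pivots: 2.

2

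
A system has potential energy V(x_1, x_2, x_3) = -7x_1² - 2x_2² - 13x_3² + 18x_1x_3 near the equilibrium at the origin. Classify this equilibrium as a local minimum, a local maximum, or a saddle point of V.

local maximum

The Hessian at the origin is H = [[-14, 0, 18], [0, -4, 0], [18, 0, -26]].
An LDLᵀ factorisation of H has diagonal entries -14, -4, -20/7.
That gives 3 negative pivots.
H is negative definite, so the origin is a strict local maximum.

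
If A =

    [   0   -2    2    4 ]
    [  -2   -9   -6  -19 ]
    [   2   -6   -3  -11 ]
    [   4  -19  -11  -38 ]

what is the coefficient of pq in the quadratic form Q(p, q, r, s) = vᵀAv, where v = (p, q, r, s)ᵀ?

-4

The coefficient of pq is A[1,2] + A[2,1] = 2·(-2) = -4.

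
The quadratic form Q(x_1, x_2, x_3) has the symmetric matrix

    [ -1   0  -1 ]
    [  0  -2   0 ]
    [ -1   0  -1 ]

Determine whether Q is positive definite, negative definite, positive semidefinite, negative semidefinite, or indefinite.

negative semidefinite

Row-reducing A symmetrically gives the diagonal entries -1, -2, 0.
That gives 2 negative, 1 zero pivots.
Hence Q is negative semidefinite.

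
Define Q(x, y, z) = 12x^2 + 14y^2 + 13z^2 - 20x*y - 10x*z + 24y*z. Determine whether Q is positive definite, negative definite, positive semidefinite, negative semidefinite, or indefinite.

The associated matrix is A = [[12, -10, -5], [-10, 14, 12], [-5, 12, 13]].
Applying the same elementary operations to the rows and columns of A produces a congruent diagonal matrix with entries 12, 17/3, 3/34.
Counting signs: 3 positive.
Hence Q is positive definite.

positive definite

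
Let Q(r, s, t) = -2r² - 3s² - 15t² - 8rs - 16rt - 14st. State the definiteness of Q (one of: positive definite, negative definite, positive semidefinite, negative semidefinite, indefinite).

indefinite

The symmetric matrix is A = [[-2, -4, -8], [-4, -3, -7], [-8, -7, -15]].
An LDLᵀ factorisation of A has diagonal entries -2, 5, 4/5.
Counting signs: 2 positive, 1 negative.
Hence Q is indefinite.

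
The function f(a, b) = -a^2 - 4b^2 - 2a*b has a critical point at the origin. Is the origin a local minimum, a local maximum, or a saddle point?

local maximum

The Hessian at the origin is H = [[-2, -2], [-2, -8]].
det H = -2·-8 − (-2)² = 12 > 0 and H[1,1] = -2 < 0, so H is negative definite.
Therefore the origin is a local maximum.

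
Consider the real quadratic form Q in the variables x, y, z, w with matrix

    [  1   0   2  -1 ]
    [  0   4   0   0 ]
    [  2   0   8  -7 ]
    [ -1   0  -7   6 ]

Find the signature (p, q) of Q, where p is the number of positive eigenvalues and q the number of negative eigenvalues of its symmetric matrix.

Applying the same elementary operations to the rows and columns of A produces a congruent diagonal matrix with entries 1, 4, 4, -5/4.
Counting signs: 3 positive, 1 negative.

(3, 1)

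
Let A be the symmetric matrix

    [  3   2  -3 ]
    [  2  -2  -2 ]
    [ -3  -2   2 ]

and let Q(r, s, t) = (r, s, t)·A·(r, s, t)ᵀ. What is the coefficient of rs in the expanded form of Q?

The coefficient of rs is A[1,2] + A[2,1] = 2·2 = 4.

4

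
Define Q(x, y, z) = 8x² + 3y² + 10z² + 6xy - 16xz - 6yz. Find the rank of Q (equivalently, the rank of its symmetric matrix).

3

The symmetric matrix is A = [[8, 3, -8], [3, 3, -3], [-8, -3, 10]].
Applying the same elementary operations to the rows and columns of A produces a congruent diagonal matrix with entries 8, 15/8, 2.
Counting signs: 3 positive.
The rank is the number of nonzero pivots: 3.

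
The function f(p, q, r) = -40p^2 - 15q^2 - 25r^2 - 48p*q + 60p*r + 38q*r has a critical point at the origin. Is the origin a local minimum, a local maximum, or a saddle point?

local maximum

The Hessian at the origin is H = [[-80, -48, 60], [-48, -30, 38], [60, 38, -50]].
Row-reducing H symmetrically gives the diagonal entries -80, -6/5, -5/3.
So there are 3 negative pivots.
H is negative definite, so the origin is a strict local maximum.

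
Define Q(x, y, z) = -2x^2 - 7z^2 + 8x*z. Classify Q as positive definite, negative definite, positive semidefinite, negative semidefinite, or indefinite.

indefinite

The associated matrix is A = [[-2, 0, 4], [0, 0, 0], [4, 0, -7]].
Row-reducing A symmetrically gives the diagonal entries -2, 0, 1.
That gives 1 positive, 1 negative, 1 zero pivots.
Hence Q is indefinite.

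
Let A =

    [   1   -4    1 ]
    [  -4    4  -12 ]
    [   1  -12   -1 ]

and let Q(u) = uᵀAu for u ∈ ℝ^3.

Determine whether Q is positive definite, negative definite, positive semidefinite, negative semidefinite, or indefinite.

indefinite

Applying the same elementary operations to the rows and columns of A produces a congruent diagonal matrix with entries 1, -12, 10/3.
So there are 2 positive, 1 negative pivots.
Hence Q is indefinite.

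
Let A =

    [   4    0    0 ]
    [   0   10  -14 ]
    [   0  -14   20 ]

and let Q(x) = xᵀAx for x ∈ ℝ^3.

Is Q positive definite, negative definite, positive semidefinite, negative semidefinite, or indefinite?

positive definite

Leading principal minors: Δ_1 = 4, Δ_2 = 40, Δ_3 = 16.
All leading principal minors are positive, so by Sylvester's criterion Q is positive definite.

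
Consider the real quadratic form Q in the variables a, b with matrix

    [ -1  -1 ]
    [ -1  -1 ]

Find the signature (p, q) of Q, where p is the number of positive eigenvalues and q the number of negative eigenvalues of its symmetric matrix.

Row-reducing A symmetrically gives the diagonal entries -1, 0.
That gives 1 negative, 1 zero pivots.

(0, 1)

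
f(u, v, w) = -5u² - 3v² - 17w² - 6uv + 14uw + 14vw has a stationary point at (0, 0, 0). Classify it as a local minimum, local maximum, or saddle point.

The Hessian at the origin is H = [[-10, -6, 14], [-6, -6, 14], [14, 14, -34]].
Applying the same elementary operations to the rows and columns of H produces a congruent diagonal matrix with entries -10, -12/5, -4/3.
Counting signs: 3 negative.
H is negative definite, so the origin is a strict local maximum.

local maximum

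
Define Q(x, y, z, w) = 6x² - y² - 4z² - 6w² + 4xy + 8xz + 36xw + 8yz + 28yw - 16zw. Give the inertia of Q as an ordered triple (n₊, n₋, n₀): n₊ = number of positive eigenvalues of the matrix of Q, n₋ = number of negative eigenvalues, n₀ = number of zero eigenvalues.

(1, 2, 1)

The symmetric matrix is A = [[6, 2, 4, 18], [2, -1, 4, 14], [4, 4, -4, -8], [18, 14, -8, -6]].
Congruent diagonalization of A (simultaneous row and column reduction) yields pivots 6, -5/3, -12/5, 0.
So there are 1 positive, 2 negative, 1 zero pivots.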